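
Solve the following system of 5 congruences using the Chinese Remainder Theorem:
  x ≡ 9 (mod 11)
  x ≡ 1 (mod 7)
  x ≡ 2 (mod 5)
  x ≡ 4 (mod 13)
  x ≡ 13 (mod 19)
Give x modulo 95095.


Product of moduli M = 11 · 7 · 5 · 13 · 19 = 95095.
Merge one congruence at a time:
  Start: x ≡ 9 (mod 11).
  Combine with x ≡ 1 (mod 7); new modulus lcm = 77.
    Write x = 9 + 11·t and substitute into x ≡ 1 (mod 7): 11·t ≡ 1 − 9 = -8 (mod 7).
    Reduce coefficients mod 7: 4·t ≡ 6 (mod 7).
    The inverse of 4 mod 7 is 2 (since 4·2 = 8 = 1·7 + 1), so t ≡ 2·6 = 12 ≡ 5 (mod 7).
    Then x = 9 + 11·5 = 64, valid modulo lcm(11, 7) = 77: x ≡ 64 (mod 77).
  Combine with x ≡ 2 (mod 5); new modulus lcm = 385.
    Write x = 64 + 77·t and substitute into x ≡ 2 (mod 5): 77·t ≡ 2 − 64 = -62 (mod 5).
    Reduce coefficients mod 5: 2·t ≡ 3 (mod 5).
    The inverse of 2 mod 5 is 3 (since 2·3 = 6 = 1·5 + 1), so t ≡ 3·3 = 9 ≡ 4 (mod 5).
    Then x = 64 + 77·4 = 372, valid modulo lcm(77, 5) = 385: x ≡ 372 (mod 385).
  Combine with x ≡ 4 (mod 13); new modulus lcm = 5005.
    Write x = 372 + 385·t and substitute into x ≡ 4 (mod 13): 385·t ≡ 4 − 372 = -368 (mod 13).
    Reduce coefficients mod 13: 8·t ≡ 9 (mod 13).
    The inverse of 8 mod 13 is 5 (since 8·5 = 40 = 3·13 + 1), so t ≡ 5·9 = 45 ≡ 6 (mod 13).
    Then x = 372 + 385·6 = 2682, valid modulo lcm(385, 13) = 5005: x ≡ 2682 (mod 5005).
  Combine with x ≡ 13 (mod 19); new modulus lcm = 95095.
    Write x = 2682 + 5005·t and substitute into x ≡ 13 (mod 19): 5005·t ≡ 13 − 2682 = -2669 (mod 19).
    Reduce coefficients mod 19: 8·t ≡ 10 (mod 19).
    The inverse of 8 mod 19 is 12 (since 8·12 = 96 = 5·19 + 1), so t ≡ 12·10 = 120 ≡ 6 (mod 19).
    Then x = 2682 + 5005·6 = 32712, valid modulo lcm(5005, 19) = 95095: x ≡ 32712 (mod 95095).
Verify against each original: 32712 mod 11 = 9, 32712 mod 7 = 1, 32712 mod 5 = 2, 32712 mod 13 = 4, 32712 mod 19 = 13.

x ≡ 32712 (mod 95095).


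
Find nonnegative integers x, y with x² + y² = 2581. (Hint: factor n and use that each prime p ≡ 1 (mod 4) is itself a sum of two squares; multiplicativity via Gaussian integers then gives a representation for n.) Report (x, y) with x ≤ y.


Step 1: Factor n = 2581 = 29 · 89.
Step 2: Check the mod-4 condition on each prime factor: 29 ≡ 1 (mod 4), exponent 1; 89 ≡ 1 (mod 4), exponent 1.
All primes ≡ 3 (mod 4) appear to even exponent (or don't appear), so by the two-squares theorem n IS expressible as a sum of two squares.
Step 3: Build a representation. Here n = 29 · 89 is a product of primes ≡ 1 (mod 4). Each prime p ≡ 1 (mod 4) is itself a sum of two squares; find a² by testing p − a² for a perfect square:
  29: 29 − 1² = 28, 29 − 2² = 25 = 5² ⇒ 29 = 2² + 5².
  89: 89 − 1² = 88, 89 − 2² = 85, 89 − 3² = 80, 89 − 4² = 73, 89 − 5² = 64 = 8² ⇒ 89 = 5² + 8².
  Combine using the Brahmagupta–Fibonacci identity (a² + b²)(c² + d²) = (ac − bd)² + (ad + bc)² = (ac + bd)² + (ad − bc)²:
  29 · 89 = 2581: from (2² + 5²)(5² + 8²), take (2·5 − 5·8, 2·8 + 5·5) = (10 − 40, 16 + 25) = (-30, 41); dropping signs (only squares matter) gives (30, 41); check 30² + 41² = 900 + 1681 = 2581 ✓.
Step 4: Order so x ≤ y and verify: 30² + 41² = 900 + 1681 = 2581 = n. ✓

n = 2581 = 30² + 41² (one valid representation with x ≤ y).


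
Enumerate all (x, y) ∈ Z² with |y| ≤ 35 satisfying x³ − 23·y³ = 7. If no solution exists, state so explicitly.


The equation is x³ - 23y³ = 7. For fixed y, x³ = 23·y³ + 7, so a solution requires the RHS to be a perfect cube.
Strategy: iterate y from -35 to 35, compute RHS = 23·y³ + 7, and check whether it is a (positive or negative) perfect cube.
Check small values of y:
  y = 0: RHS = 7 is not a perfect cube.
  y = 1: RHS = 30 is not a perfect cube.
  y = -1: RHS = -16 is not a perfect cube.
  y = 2: RHS = 191 is not a perfect cube.
  y = -2: RHS = -177 is not a perfect cube.
  y = 3: RHS = 628 is not a perfect cube.
  y = -3: RHS = -614 is not a perfect cube.
Continuing the search up to |y| = 35 finds no solutions either.
No (x, y) in the scanned range satisfies the equation.

No integer solutions with |y| ≤ 35.


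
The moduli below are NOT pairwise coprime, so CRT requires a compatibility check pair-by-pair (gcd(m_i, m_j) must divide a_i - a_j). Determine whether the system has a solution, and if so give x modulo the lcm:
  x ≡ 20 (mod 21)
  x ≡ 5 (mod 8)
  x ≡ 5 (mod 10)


Moduli 21, 8, 10 are not pairwise coprime, so CRT works modulo lcm(m_i) when all pairwise compatibility conditions hold.
Pairwise compatibility: gcd(m_i, m_j) must divide a_i - a_j for every pair.
Merge one congruence at a time:
  Start: x ≡ 20 (mod 21).
  Combine with x ≡ 5 (mod 8): gcd(21, 8) = 1; 5 - 20 = -15, which IS divisible by 1, so compatible.
    Write x = 20 + 21·t and substitute into x ≡ 5 (mod 8): 21·t ≡ 5 − 20 = -15 (mod 8).
    Reduce coefficients mod 8: 5·t ≡ 1 (mod 8).
    The inverse of 5 mod 8 is 5 (since 5·5 = 25 = 3·8 + 1), so t ≡ 5·1 = 5 ≡ 5 (mod 8).
    Then x = 20 + 21·5 = 125, valid modulo lcm(21, 8) = 168: x ≡ 125 (mod 168).
  Combine with x ≡ 5 (mod 10): gcd(168, 10) = 2; 5 - 125 = -120, which IS divisible by 2, so compatible.
    Write x = 125 + 168·t and substitute into x ≡ 5 (mod 10): 168·t ≡ 5 − 125 = -120 (mod 10).
    Divide the congruence (and modulus) by g = 2: 84·t ≡ -60 (mod 5).
    Reduce coefficients mod 5: 4·t ≡ 0 (mod 5).
    The inverse of 4 mod 5 is 4 (since 4·4 = 16 = 3·5 + 1), so t ≡ 4·0 = 0 ≡ 0 (mod 5).
    Then x = 125 + 168·0 = 125, valid modulo lcm(168, 10) = 840: x ≡ 125 (mod 840).
Verify: 125 mod 21 = 20, 125 mod 8 = 5, 125 mod 10 = 5.

x ≡ 125 (mod 840).


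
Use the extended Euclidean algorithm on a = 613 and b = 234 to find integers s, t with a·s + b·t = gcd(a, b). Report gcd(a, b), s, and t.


Euclidean algorithm on (613, 234) — divide until remainder is 0:
  613 = 2 · 234 + 145
  234 = 1 · 145 + 89
  145 = 1 · 89 + 56
  89 = 1 · 56 + 33
  56 = 1 · 33 + 23
  33 = 1 · 23 + 10
  23 = 2 · 10 + 3
  10 = 3 · 3 + 1
  3 = 3 · 1 + 0
gcd(613, 234) = 1.
Track Bezout coefficients alongside the remainders: start with r₀ = 613 = a·1 + b·0 (s = 1, t = 0) and r₁ = 234 = a·0 + b·1 (s = 0, t = 1); each new remainder r_{k+1} = r_{k-1} − q_k·r_k inherits s_{k+1} = s_{k-1} − q_k·s_k, t_{k+1} = t_{k-1} − q_k·t_k, so r_k = a·s_k + b·t_k at every step:
  q = 2: r = 145, s = 1 − 2·0 = 1, t = 0 − 2·1 = -2  (check: 613·1 + 234·(-2) = 145)
  q = 1: r = 89, s = 0 − 1·1 = -1, t = 1 − 1·(-2) = 3  (check: 613·(-1) + 234·3 = 89)
  q = 1: r = 56, s = 1 − 1·(-1) = 2, t = -2 − 1·3 = -5  (check: 613·2 + 234·(-5) = 56)
  q = 1: r = 33, s = -1 − 1·2 = -3, t = 3 − 1·(-5) = 8  (check: 613·(-3) + 234·8 = 33)
  q = 1: r = 23, s = 2 − 1·(-3) = 5, t = -5 − 1·8 = -13  (check: 613·5 + 234·(-13) = 23)
  q = 1: r = 10, s = -3 − 1·5 = -8, t = 8 − 1·(-13) = 21  (check: 613·(-8) + 234·21 = 10)
  q = 2: r = 3, s = 5 − 2·(-8) = 21, t = -13 − 2·21 = -55  (check: 613·21 + 234·(-55) = 3)
  q = 3: r = 1, s = -8 − 3·21 = -71, t = 21 − 3·(-55) = 186  (check: 613·(-71) + 234·186 = 1)
The row with r = 1 (the gcd) gives the Bezout coefficients s = -71, t = 186.
Result: 613 · (-71) + 234 · (186) = 1.

gcd(613, 234) = 1; s = -71, t = 186 (check: 613·(-71) + 234·186 = 1).


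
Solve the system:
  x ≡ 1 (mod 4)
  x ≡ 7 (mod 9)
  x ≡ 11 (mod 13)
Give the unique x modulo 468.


Moduli 4, 9, 13 are pairwise coprime; by CRT there is a unique solution modulo M = 4 · 9 · 13 = 468.
Solve pairwise, accumulating the modulus:
  Start with x ≡ 1 (mod 4).
  Combine with x ≡ 7 (mod 9): since gcd(4, 9) = 1, we get a unique residue mod 36.
    Write x = 1 + 4·t and substitute into x ≡ 7 (mod 9): 4·t ≡ 7 − 1 = 6 (mod 9).
    The inverse of 4 mod 9 is 7 (since 4·7 = 28 = 3·9 + 1), so t ≡ 7·6 = 42 ≡ 6 (mod 9).
    Then x = 1 + 4·6 = 25, valid modulo lcm(4, 9) = 36: x ≡ 25 (mod 36).
  Combine with x ≡ 11 (mod 13): since gcd(36, 13) = 1, we get a unique residue mod 468.
    Write x = 25 + 36·t and substitute into x ≡ 11 (mod 13): 36·t ≡ 11 − 25 = -14 (mod 13).
    Reduce coefficients mod 13: 10·t ≡ 12 (mod 13).
    The inverse of 10 mod 13 is 4 (since 10·4 = 40 = 3·13 + 1), so t ≡ 4·12 = 48 ≡ 9 (mod 13).
    Then x = 25 + 36·9 = 349, valid modulo lcm(36, 13) = 468: x ≡ 349 (mod 468).
Verify: 349 mod 4 = 1 ✓, 349 mod 9 = 7 ✓, 349 mod 13 = 11 ✓.

x ≡ 349 (mod 468).


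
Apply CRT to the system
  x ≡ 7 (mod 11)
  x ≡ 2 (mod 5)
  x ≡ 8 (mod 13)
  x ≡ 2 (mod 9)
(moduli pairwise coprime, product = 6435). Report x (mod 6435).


Product of moduli M = 11 · 5 · 13 · 9 = 6435.
Merge one congruence at a time:
  Start: x ≡ 7 (mod 11).
  Combine with x ≡ 2 (mod 5); new modulus lcm = 55.
    Write x = 7 + 11·t and substitute into x ≡ 2 (mod 5): 11·t ≡ 2 − 7 = -5 (mod 5).
    Reduce coefficients mod 5: 1·t ≡ 0 (mod 5).
    So t ≡ 0 (mod 5).
    Then x = 7 + 11·0 = 7, valid modulo lcm(11, 5) = 55: x ≡ 7 (mod 55).
  Combine with x ≡ 8 (mod 13); new modulus lcm = 715.
    Write x = 7 + 55·t and substitute into x ≡ 8 (mod 13): 55·t ≡ 8 − 7 = 1 (mod 13).
    Reduce coefficients mod 13: 3·t ≡ 1 (mod 13).
    The inverse of 3 mod 13 is 9 (since 3·9 = 27 = 2·13 + 1), so t ≡ 9·1 = 9 ≡ 9 (mod 13).
    Then x = 7 + 55·9 = 502, valid modulo lcm(55, 13) = 715: x ≡ 502 (mod 715).
  Combine with x ≡ 2 (mod 9); new modulus lcm = 6435.
    Write x = 502 + 715·t and substitute into x ≡ 2 (mod 9): 715·t ≡ 2 − 502 = -500 (mod 9).
    Reduce coefficients mod 9: 4·t ≡ 4 (mod 9).
    The inverse of 4 mod 9 is 7 (since 4·7 = 28 = 3·9 + 1), so t ≡ 7·4 = 28 ≡ 1 (mod 9).
    Then x = 502 + 715·1 = 1217, valid modulo lcm(715, 9) = 6435: x ≡ 1217 (mod 6435).
Verify against each original: 1217 mod 11 = 7, 1217 mod 5 = 2, 1217 mod 13 = 8, 1217 mod 9 = 2.

x ≡ 1217 (mod 6435).


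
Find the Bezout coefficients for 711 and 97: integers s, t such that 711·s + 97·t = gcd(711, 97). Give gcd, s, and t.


Euclidean algorithm on (711, 97) — divide until remainder is 0:
  711 = 7 · 97 + 32
  97 = 3 · 32 + 1
  32 = 32 · 1 + 0
gcd(711, 97) = 1.
Track Bezout coefficients alongside the remainders: start with r₀ = 711 = a·1 + b·0 (s = 1, t = 0) and r₁ = 97 = a·0 + b·1 (s = 0, t = 1); each new remainder r_{k+1} = r_{k-1} − q_k·r_k inherits s_{k+1} = s_{k-1} − q_k·s_k, t_{k+1} = t_{k-1} − q_k·t_k, so r_k = a·s_k + b·t_k at every step:
  q = 7: r = 32, s = 1 − 7·0 = 1, t = 0 − 7·1 = -7  (check: 711·1 + 97·(-7) = 32)
  q = 3: r = 1, s = 0 − 3·1 = -3, t = 1 − 3·(-7) = 22  (check: 711·(-3) + 97·22 = 1)
The row with r = 1 (the gcd) gives the Bezout coefficients s = -3, t = 22.
Result: 711 · (-3) + 97 · (22) = 1.

gcd(711, 97) = 1; s = -3, t = 22 (check: 711·(-3) + 97·22 = 1).


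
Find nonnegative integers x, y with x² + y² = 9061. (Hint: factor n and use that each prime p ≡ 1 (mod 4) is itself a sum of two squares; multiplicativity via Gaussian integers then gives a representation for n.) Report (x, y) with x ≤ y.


Step 1: Factor n = 9061 = 13 · 17 · 41.
Step 2: Check the mod-4 condition on each prime factor: 13 ≡ 1 (mod 4), exponent 1; 17 ≡ 1 (mod 4), exponent 1; 41 ≡ 1 (mod 4), exponent 1.
All primes ≡ 3 (mod 4) appear to even exponent (or don't appear), so by the two-squares theorem n IS expressible as a sum of two squares.
Step 3: Build a representation. Here n = 13 · 17 · 41 is a product of primes ≡ 1 (mod 4). Each prime p ≡ 1 (mod 4) is itself a sum of two squares; find a² by testing p − a² for a perfect square:
  13: 13 − 1² = 12, 13 − 2² = 9 = 3² ⇒ 13 = 2² + 3².
  17: 17 − 1² = 16 = 4² ⇒ 17 = 1² + 4².
  41: 41 − 1² = 40, 41 − 2² = 37, 41 − 3² = 32, 41 − 4² = 25 = 5² ⇒ 41 = 4² + 5².
  Combine using the Brahmagupta–Fibonacci identity (a² + b²)(c² + d²) = (ac − bd)² + (ad + bc)² = (ac + bd)² + (ad − bc)²:
  13 · 17 = 221: from (2² + 3²)(1² + 4²), take (2·1 − 3·4, 2·4 + 3·1) = (2 − 12, 8 + 3) = (-10, 11); dropping signs (only squares matter) gives (10, 11); check 10² + 11² = 100 + 121 = 221 ✓.
  221 · 41 = 9061: from (10² + 11²)(4² + 5²), take (10·4 − 11·5, 10·5 + 11·4) = (40 − 55, 50 + 44) = (-15, 94); dropping signs (only squares matter) gives (15, 94); check 15² + 94² = 225 + 8836 = 9061 ✓.
Step 4: Order so x ≤ y and verify: 15² + 94² = 225 + 8836 = 9061 = n. ✓

n = 9061 = 15² + 94² (one valid representation with x ≤ y).


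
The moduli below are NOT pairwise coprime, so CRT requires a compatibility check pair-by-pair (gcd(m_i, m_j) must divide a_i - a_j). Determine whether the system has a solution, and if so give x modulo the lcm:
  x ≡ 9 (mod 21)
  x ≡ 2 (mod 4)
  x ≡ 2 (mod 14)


Moduli 21, 4, 14 are not pairwise coprime, so CRT works modulo lcm(m_i) when all pairwise compatibility conditions hold.
Pairwise compatibility: gcd(m_i, m_j) must divide a_i - a_j for every pair.
Merge one congruence at a time:
  Start: x ≡ 9 (mod 21).
  Combine with x ≡ 2 (mod 4): gcd(21, 4) = 1; 2 - 9 = -7, which IS divisible by 1, so compatible.
    Write x = 9 + 21·t and substitute into x ≡ 2 (mod 4): 21·t ≡ 2 − 9 = -7 (mod 4).
    Reduce coefficients mod 4: 1·t ≡ 1 (mod 4).
    So t ≡ 1 (mod 4).
    Then x = 9 + 21·1 = 30, valid modulo lcm(21, 4) = 84: x ≡ 30 (mod 84).
  Combine with x ≡ 2 (mod 14): gcd(84, 14) = 14; 2 - 30 = -28, which IS divisible by 14, so compatible.
    Write x = 30 + 84·t and substitute into x ≡ 2 (mod 14): 84·t ≡ 2 − 30 = -28 (mod 14).
    Divide the congruence (and modulus) by g = 14: 6·t ≡ -2 (mod 1).
    Modulo 1 every t works; take t = 0.
    Then x = 30 + 84·0 = 30, valid modulo lcm(84, 14) = 84: x ≡ 30 (mod 84).
Verify: 30 mod 21 = 9, 30 mod 4 = 2, 30 mod 14 = 2.

x ≡ 30 (mod 84).


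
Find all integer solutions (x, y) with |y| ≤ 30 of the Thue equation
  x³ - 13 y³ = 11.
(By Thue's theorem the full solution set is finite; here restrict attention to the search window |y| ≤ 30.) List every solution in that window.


The equation is x³ - 13y³ = 11. For fixed y, x³ = 13·y³ + 11, so a solution requires the RHS to be a perfect cube.
Strategy: iterate y from -30 to 30, compute RHS = 13·y³ + 11, and check whether it is a (positive or negative) perfect cube.
Check small values of y:
  y = 0: RHS = 11 is not a perfect cube.
  y = 1: RHS = 24 is not a perfect cube.
  y = -1: RHS = -2 is not a perfect cube.
  y = 2: RHS = 115 is not a perfect cube.
  y = -2: RHS = -93 is not a perfect cube.
  y = 3: RHS = 362 is not a perfect cube.
  y = -3: RHS = -340 is not a perfect cube.
Continuing the search up to |y| = 30 finds no solutions either.
No (x, y) in the scanned range satisfies the equation.

No integer solutions with |y| ≤ 30.


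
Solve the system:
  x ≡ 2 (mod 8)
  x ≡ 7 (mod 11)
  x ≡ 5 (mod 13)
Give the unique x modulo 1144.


Moduli 8, 11, 13 are pairwise coprime; by CRT there is a unique solution modulo M = 8 · 11 · 13 = 1144.
Solve pairwise, accumulating the modulus:
  Start with x ≡ 2 (mod 8).
  Combine with x ≡ 7 (mod 11): since gcd(8, 11) = 1, we get a unique residue mod 88.
    Write x = 2 + 8·t and substitute into x ≡ 7 (mod 11): 8·t ≡ 7 − 2 = 5 (mod 11).
    The inverse of 8 mod 11 is 7 (since 8·7 = 56 = 5·11 + 1), so t ≡ 7·5 = 35 ≡ 2 (mod 11).
    Then x = 2 + 8·2 = 18, valid modulo lcm(8, 11) = 88: x ≡ 18 (mod 88).
  Combine with x ≡ 5 (mod 13): since gcd(88, 13) = 1, we get a unique residue mod 1144.
    Write x = 18 + 88·t and substitute into x ≡ 5 (mod 13): 88·t ≡ 5 − 18 = -13 (mod 13).
    Reduce coefficients mod 13: 10·t ≡ 0 (mod 13).
    The inverse of 10 mod 13 is 4 (since 10·4 = 40 = 3·13 + 1), so t ≡ 4·0 = 0 ≡ 0 (mod 13).
    Then x = 18 + 88·0 = 18, valid modulo lcm(88, 13) = 1144: x ≡ 18 (mod 1144).
Verify: 18 mod 8 = 2 ✓, 18 mod 11 = 7 ✓, 18 mod 13 = 5 ✓.

x ≡ 18 (mod 1144).


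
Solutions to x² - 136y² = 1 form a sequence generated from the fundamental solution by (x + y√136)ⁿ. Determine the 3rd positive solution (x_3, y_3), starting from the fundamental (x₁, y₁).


Step 1: Find the fundamental solution (x₁, y₁) of x² - 136y² = 1.
  Expand √136 as a continued fraction. a₀ = ⌊√136⌋ = 11; iterate m_{k+1} = d_k·a_k − m_k, d_{k+1} = (136 − m_{k+1}²)/d_k, a_{k+1} = ⌊(a₀ + m_{k+1})/d_{k+1}⌋ (starting m₀ = 0, d₀ = 1), with convergents p_k = a_k·p_{k-1} + p_{k-2}, q_k = a_k·q_{k-1} + q_{k-2} (p₋₁ = 1, q₋₁ = 0):
  k = 0: a₀ = 11; p₀/q₀ = 11/1; p₀² − 136·q₀² = 121 − 136 = -15.
  k = 1: m = 11, d = 15, a = ⌊(11 + 11)/15⌋ = 1; p/q = (1·11 + 1)/(1·1 + 0) = 12/1; p² − 136·q² = 144 − 136 = 8.
  k = 2: m = 4, d = 8, a = ⌊(11 + 4)/8⌋ = 1; p/q = (1·12 + 11)/(1·1 + 1) = 23/2; p² − 136·q² = 529 − 544 = -15.
  k = 3: m = 4, d = 15, a = ⌊(11 + 4)/15⌋ = 1; p/q = (1·23 + 12)/(1·2 + 1) = 35/3; p² − 136·q² = 1225 − 1224 = 1.
  The first convergent with p² − 136·q² = 1 gives the fundamental solution (x₁, y₁) = (35, 3).
Step 2: Apply the recurrence (x_{n+1}, y_{n+1}) = (x₁x_n + 136y₁y_n, x₁y_n + y₁x_n) repeatedly.
  From (x_1, y_1) = (35, 3): x_2 = 35·35 + 136·3·3 = 2449; y_2 = 35·3 + 3·35 = 210.
  From (x_2, y_2) = (2449, 210): x_3 = 35·2449 + 136·3·210 = 171395; y_3 = 35·210 + 3·2449 = 14697.
Step 3: Verify x_3² - 136·y_3² = 29376246025 - 29376246024 = 1 (should be 1). ✓

(x_1, y_1) = (35, 3); (x_3, y_3) = (171395, 14697).


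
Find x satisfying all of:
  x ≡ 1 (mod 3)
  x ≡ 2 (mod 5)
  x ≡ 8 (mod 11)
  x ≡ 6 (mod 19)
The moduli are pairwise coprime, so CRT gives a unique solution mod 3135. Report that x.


Product of moduli M = 3 · 5 · 11 · 19 = 3135.
Merge one congruence at a time:
  Start: x ≡ 1 (mod 3).
  Combine with x ≡ 2 (mod 5); new modulus lcm = 15.
    Write x = 1 + 3·t and substitute into x ≡ 2 (mod 5): 3·t ≡ 2 − 1 = 1 (mod 5).
    The inverse of 3 mod 5 is 2 (since 3·2 = 6 = 1·5 + 1), so t ≡ 2·1 = 2 ≡ 2 (mod 5).
    Then x = 1 + 3·2 = 7, valid modulo lcm(3, 5) = 15: x ≡ 7 (mod 15).
  Combine with x ≡ 8 (mod 11); new modulus lcm = 165.
    Write x = 7 + 15·t and substitute into x ≡ 8 (mod 11): 15·t ≡ 8 − 7 = 1 (mod 11).
    Reduce coefficients mod 11: 4·t ≡ 1 (mod 11).
    The inverse of 4 mod 11 is 3 (since 4·3 = 12 = 1·11 + 1), so t ≡ 3·1 = 3 ≡ 3 (mod 11).
    Then x = 7 + 15·3 = 52, valid modulo lcm(15, 11) = 165: x ≡ 52 (mod 165).
  Combine with x ≡ 6 (mod 19); new modulus lcm = 3135.
    Write x = 52 + 165·t and substitute into x ≡ 6 (mod 19): 165·t ≡ 6 − 52 = -46 (mod 19).
    Reduce coefficients mod 19: 13·t ≡ 11 (mod 19).
    The inverse of 13 mod 19 is 3 (since 13·3 = 39 = 2·19 + 1), so t ≡ 3·11 = 33 ≡ 14 (mod 19).
    Then x = 52 + 165·14 = 2362, valid modulo lcm(165, 19) = 3135: x ≡ 2362 (mod 3135).
Verify against each original: 2362 mod 3 = 1, 2362 mod 5 = 2, 2362 mod 11 = 8, 2362 mod 19 = 6.

x ≡ 2362 (mod 3135).


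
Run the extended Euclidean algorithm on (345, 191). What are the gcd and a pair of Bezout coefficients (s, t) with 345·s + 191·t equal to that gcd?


Euclidean algorithm on (345, 191) — divide until remainder is 0:
  345 = 1 · 191 + 154
  191 = 1 · 154 + 37
  154 = 4 · 37 + 6
  37 = 6 · 6 + 1
  6 = 6 · 1 + 0
gcd(345, 191) = 1.
Track Bezout coefficients alongside the remainders: start with r₀ = 345 = a·1 + b·0 (s = 1, t = 0) and r₁ = 191 = a·0 + b·1 (s = 0, t = 1); each new remainder r_{k+1} = r_{k-1} − q_k·r_k inherits s_{k+1} = s_{k-1} − q_k·s_k, t_{k+1} = t_{k-1} − q_k·t_k, so r_k = a·s_k + b·t_k at every step:
  q = 1: r = 154, s = 1 − 1·0 = 1, t = 0 − 1·1 = -1  (check: 345·1 + 191·(-1) = 154)
  q = 1: r = 37, s = 0 − 1·1 = -1, t = 1 − 1·(-1) = 2  (check: 345·(-1) + 191·2 = 37)
  q = 4: r = 6, s = 1 − 4·(-1) = 5, t = -1 − 4·2 = -9  (check: 345·5 + 191·(-9) = 6)
  q = 6: r = 1, s = -1 − 6·5 = -31, t = 2 − 6·(-9) = 56  (check: 345·(-31) + 191·56 = 1)
The row with r = 1 (the gcd) gives the Bezout coefficients s = -31, t = 56.
Result: 345 · (-31) + 191 · (56) = 1.

gcd(345, 191) = 1; s = -31, t = 56 (check: 345·(-31) + 191·56 = 1).


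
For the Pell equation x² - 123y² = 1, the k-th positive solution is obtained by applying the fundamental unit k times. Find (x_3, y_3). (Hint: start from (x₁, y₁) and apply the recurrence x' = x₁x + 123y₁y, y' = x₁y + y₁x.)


Step 1: Find the fundamental solution (x₁, y₁) of x² - 123y² = 1.
  Expand √123 as a continued fraction. a₀ = ⌊√123⌋ = 11; iterate m_{k+1} = d_k·a_k − m_k, d_{k+1} = (123 − m_{k+1}²)/d_k, a_{k+1} = ⌊(a₀ + m_{k+1})/d_{k+1}⌋ (starting m₀ = 0, d₀ = 1), with convergents p_k = a_k·p_{k-1} + p_{k-2}, q_k = a_k·q_{k-1} + q_{k-2} (p₋₁ = 1, q₋₁ = 0):
  k = 0: a₀ = 11; p₀/q₀ = 11/1; p₀² − 123·q₀² = 121 − 123 = -2.
  k = 1: m = 11, d = 2, a = ⌊(11 + 11)/2⌋ = 11; p/q = (11·11 + 1)/(11·1 + 0) = 122/11; p² − 123·q² = 14884 − 14883 = 1.
  The first convergent with p² − 123·q² = 1 gives the fundamental solution (x₁, y₁) = (122, 11).
Step 2: Apply the recurrence (x_{n+1}, y_{n+1}) = (x₁x_n + 123y₁y_n, x₁y_n + y₁x_n) repeatedly.
  From (x_1, y_1) = (122, 11): x_2 = 122·122 + 123·11·11 = 29767; y_2 = 122·11 + 11·122 = 2684.
  From (x_2, y_2) = (29767, 2684): x_3 = 122·29767 + 123·11·2684 = 7263026; y_3 = 122·2684 + 11·29767 = 654885.
Step 3: Verify x_3² - 123·y_3² = 52751546676676 - 52751546676675 = 1 (should be 1). ✓

(x_1, y_1) = (122, 11); (x_3, y_3) = (7263026, 654885).


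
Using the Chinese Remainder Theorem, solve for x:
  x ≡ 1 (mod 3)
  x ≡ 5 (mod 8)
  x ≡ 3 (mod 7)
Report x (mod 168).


Moduli 3, 8, 7 are pairwise coprime; by CRT there is a unique solution modulo M = 3 · 8 · 7 = 168.
Solve pairwise, accumulating the modulus:
  Start with x ≡ 1 (mod 3).
  Combine with x ≡ 5 (mod 8): since gcd(3, 8) = 1, we get a unique residue mod 24.
    Write x = 1 + 3·t and substitute into x ≡ 5 (mod 8): 3·t ≡ 5 − 1 = 4 (mod 8).
    The inverse of 3 mod 8 is 3 (since 3·3 = 9 = 1·8 + 1), so t ≡ 3·4 = 12 ≡ 4 (mod 8).
    Then x = 1 + 3·4 = 13, valid modulo lcm(3, 8) = 24: x ≡ 13 (mod 24).
  Combine with x ≡ 3 (mod 7): since gcd(24, 7) = 1, we get a unique residue mod 168.
    Write x = 13 + 24·t and substitute into x ≡ 3 (mod 7): 24·t ≡ 3 − 13 = -10 (mod 7).
    Reduce coefficients mod 7: 3·t ≡ 4 (mod 7).
    The inverse of 3 mod 7 is 5 (since 3·5 = 15 = 2·7 + 1), so t ≡ 5·4 = 20 ≡ 6 (mod 7).
    Then x = 13 + 24·6 = 157, valid modulo lcm(24, 7) = 168: x ≡ 157 (mod 168).
Verify: 157 mod 3 = 1 ✓, 157 mod 8 = 5 ✓, 157 mod 7 = 3 ✓.

x ≡ 157 (mod 168).


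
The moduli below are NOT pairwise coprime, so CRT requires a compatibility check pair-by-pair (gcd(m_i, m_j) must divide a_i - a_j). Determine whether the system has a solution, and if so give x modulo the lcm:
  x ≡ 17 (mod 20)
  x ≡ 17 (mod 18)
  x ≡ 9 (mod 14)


Moduli 20, 18, 14 are not pairwise coprime, so CRT works modulo lcm(m_i) when all pairwise compatibility conditions hold.
Pairwise compatibility: gcd(m_i, m_j) must divide a_i - a_j for every pair.
Merge one congruence at a time:
  Start: x ≡ 17 (mod 20).
  Combine with x ≡ 17 (mod 18): gcd(20, 18) = 2; 17 - 17 = 0, which IS divisible by 2, so compatible.
    Write x = 17 + 20·t and substitute into x ≡ 17 (mod 18): 20·t ≡ 17 − 17 = 0 (mod 18).
    Divide the congruence (and modulus) by g = 2: 10·t ≡ 0 (mod 9).
    Reduce coefficients mod 9: 1·t ≡ 0 (mod 9).
    So t ≡ 0 (mod 9).
    Then x = 17 + 20·0 = 17, valid modulo lcm(20, 18) = 180: x ≡ 17 (mod 180).
  Combine with x ≡ 9 (mod 14): gcd(180, 14) = 2; 9 - 17 = -8, which IS divisible by 2, so compatible.
    Write x = 17 + 180·t and substitute into x ≡ 9 (mod 14): 180·t ≡ 9 − 17 = -8 (mod 14).
    Divide the congruence (and modulus) by g = 2: 90·t ≡ -4 (mod 7).
    Reduce coefficients mod 7: 6·t ≡ 3 (mod 7).
    The inverse of 6 mod 7 is 6 (since 6·6 = 36 = 5·7 + 1), so t ≡ 6·3 = 18 ≡ 4 (mod 7).
    Then x = 17 + 180·4 = 737, valid modulo lcm(180, 14) = 1260: x ≡ 737 (mod 1260).
Verify: 737 mod 20 = 17, 737 mod 18 = 17, 737 mod 14 = 9.

x ≡ 737 (mod 1260).


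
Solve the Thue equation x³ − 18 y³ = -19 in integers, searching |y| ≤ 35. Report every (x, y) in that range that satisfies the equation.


The equation is x³ - 18y³ = -19. For fixed y, x³ = 18·y³ − 19, so a solution requires the RHS to be a perfect cube.
Strategy: iterate y from -35 to 35, compute RHS = 18·y³ − 19, and check whether it is a (positive or negative) perfect cube.
Check small values of y:
  y = 0: RHS = -19 is not a perfect cube.
  y = 1: RHS = -1 = (-1)³ ⇒ x = -1 works.
  y = -1: RHS = -37 is not a perfect cube.
  y = 2: RHS = 125 = (5)³ ⇒ x = 5 works.
  y = -2: RHS = -163 is not a perfect cube.
  y = 3: RHS = 467 is not a perfect cube.
  y = -3: RHS = -505 is not a perfect cube.
Continuing the search up to |y| = 35 finds no further solutions beyond those listed.
Collected solutions: (-1, 1), (5, 2).

Solutions (with |y| ≤ 35): (-1, 1), (5, 2).


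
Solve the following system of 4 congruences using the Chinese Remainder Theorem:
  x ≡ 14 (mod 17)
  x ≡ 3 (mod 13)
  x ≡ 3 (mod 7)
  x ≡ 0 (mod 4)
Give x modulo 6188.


Product of moduli M = 17 · 13 · 7 · 4 = 6188.
Merge one congruence at a time:
  Start: x ≡ 14 (mod 17).
  Combine with x ≡ 3 (mod 13); new modulus lcm = 221.
    Write x = 14 + 17·t and substitute into x ≡ 3 (mod 13): 17·t ≡ 3 − 14 = -11 (mod 13).
    Reduce coefficients mod 13: 4·t ≡ 2 (mod 13).
    The inverse of 4 mod 13 is 10 (since 4·10 = 40 = 3·13 + 1), so t ≡ 10·2 = 20 ≡ 7 (mod 13).
    Then x = 14 + 17·7 = 133, valid modulo lcm(17, 13) = 221: x ≡ 133 (mod 221).
  Combine with x ≡ 3 (mod 7); new modulus lcm = 1547.
    Write x = 133 + 221·t and substitute into x ≡ 3 (mod 7): 221·t ≡ 3 − 133 = -130 (mod 7).
    Reduce coefficients mod 7: 4·t ≡ 3 (mod 7).
    The inverse of 4 mod 7 is 2 (since 4·2 = 8 = 1·7 + 1), so t ≡ 2·3 = 6 ≡ 6 (mod 7).
    Then x = 133 + 221·6 = 1459, valid modulo lcm(221, 7) = 1547: x ≡ 1459 (mod 1547).
  Combine with x ≡ 0 (mod 4); new modulus lcm = 6188.
    Write x = 1459 + 1547·t and substitute into x ≡ 0 (mod 4): 1547·t ≡ 0 − 1459 = -1459 (mod 4).
    Reduce coefficients mod 4: 3·t ≡ 1 (mod 4).
    The inverse of 3 mod 4 is 3 (since 3·3 = 9 = 2·4 + 1), so t ≡ 3·1 = 3 ≡ 3 (mod 4).
    Then x = 1459 + 1547·3 = 6100, valid modulo lcm(1547, 4) = 6188: x ≡ 6100 (mod 6188).
Verify against each original: 6100 mod 17 = 14, 6100 mod 13 = 3, 6100 mod 7 = 3, 6100 mod 4 = 0.

x ≡ 6100 (mod 6188).


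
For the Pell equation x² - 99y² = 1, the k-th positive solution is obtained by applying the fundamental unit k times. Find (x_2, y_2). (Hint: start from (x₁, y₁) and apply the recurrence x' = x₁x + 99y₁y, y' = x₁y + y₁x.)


Step 1: Find the fundamental solution (x₁, y₁) of x² - 99y² = 1.
  Expand √99 as a continued fraction. a₀ = ⌊√99⌋ = 9; iterate m_{k+1} = d_k·a_k − m_k, d_{k+1} = (99 − m_{k+1}²)/d_k, a_{k+1} = ⌊(a₀ + m_{k+1})/d_{k+1}⌋ (starting m₀ = 0, d₀ = 1), with convergents p_k = a_k·p_{k-1} + p_{k-2}, q_k = a_k·q_{k-1} + q_{k-2} (p₋₁ = 1, q₋₁ = 0):
  k = 0: a₀ = 9; p₀/q₀ = 9/1; p₀² − 99·q₀² = 81 − 99 = -18.
  k = 1: m = 9, d = 18, a = ⌊(9 + 9)/18⌋ = 1; p/q = (1·9 + 1)/(1·1 + 0) = 10/1; p² − 99·q² = 100 − 99 = 1.
  The first convergent with p² − 99·q² = 1 gives the fundamental solution (x₁, y₁) = (10, 1).
Step 2: Apply the recurrence (x_{n+1}, y_{n+1}) = (x₁x_n + 99y₁y_n, x₁y_n + y₁x_n) repeatedly.
  From (x_1, y_1) = (10, 1): x_2 = 10·10 + 99·1·1 = 199; y_2 = 10·1 + 1·10 = 20.
Step 3: Verify x_2² - 99·y_2² = 39601 - 39600 = 1 (should be 1). ✓

(x_1, y_1) = (10, 1); (x_2, y_2) = (199, 20).


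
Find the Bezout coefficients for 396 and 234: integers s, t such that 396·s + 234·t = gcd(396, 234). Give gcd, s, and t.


Euclidean algorithm on (396, 234) — divide until remainder is 0:
  396 = 1 · 234 + 162
  234 = 1 · 162 + 72
  162 = 2 · 72 + 18
  72 = 4 · 18 + 0
gcd(396, 234) = 18.
Track Bezout coefficients alongside the remainders: start with r₀ = 396 = a·1 + b·0 (s = 1, t = 0) and r₁ = 234 = a·0 + b·1 (s = 0, t = 1); each new remainder r_{k+1} = r_{k-1} − q_k·r_k inherits s_{k+1} = s_{k-1} − q_k·s_k, t_{k+1} = t_{k-1} − q_k·t_k, so r_k = a·s_k + b·t_k at every step:
  q = 1: r = 162, s = 1 − 1·0 = 1, t = 0 − 1·1 = -1  (check: 396·1 + 234·(-1) = 162)
  q = 1: r = 72, s = 0 − 1·1 = -1, t = 1 − 1·(-1) = 2  (check: 396·(-1) + 234·2 = 72)
  q = 2: r = 18, s = 1 − 2·(-1) = 3, t = -1 − 2·2 = -5  (check: 396·3 + 234·(-5) = 18)
The row with r = 18 (the gcd) gives the Bezout coefficients s = 3, t = -5.
Result: 396 · (3) + 234 · (-5) = 18.

gcd(396, 234) = 18; s = 3, t = -5 (check: 396·3 + 234·(-5) = 18).


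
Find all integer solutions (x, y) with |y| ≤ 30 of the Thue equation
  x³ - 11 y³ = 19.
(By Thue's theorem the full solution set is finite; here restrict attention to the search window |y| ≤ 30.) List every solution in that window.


The equation is x³ - 11y³ = 19. For fixed y, x³ = 11·y³ + 19, so a solution requires the RHS to be a perfect cube.
Strategy: iterate y from -30 to 30, compute RHS = 11·y³ + 19, and check whether it is a (positive or negative) perfect cube.
Check small values of y:
  y = 0: RHS = 19 is not a perfect cube.
  y = 1: RHS = 30 is not a perfect cube.
  y = -1: RHS = 8 = (2)³ ⇒ x = 2 works.
  y = 2: RHS = 107 is not a perfect cube.
  y = -2: RHS = -69 is not a perfect cube.
  y = 3: RHS = 316 is not a perfect cube.
  y = -3: RHS = -278 is not a perfect cube.
Continuing, at y = -9: RHS = -8000 = (-20)³ ⇒ x = -20 works.
Searching the remaining y in |y| ≤ 30 finds no further solutions.
Collected solutions: (2, -1), (-20, -9).

Solutions (with |y| ≤ 30): (2, -1), (-20, -9).


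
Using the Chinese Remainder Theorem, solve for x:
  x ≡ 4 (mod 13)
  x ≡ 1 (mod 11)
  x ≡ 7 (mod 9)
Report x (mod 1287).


Moduli 13, 11, 9 are pairwise coprime; by CRT there is a unique solution modulo M = 13 · 11 · 9 = 1287.
Solve pairwise, accumulating the modulus:
  Start with x ≡ 4 (mod 13).
  Combine with x ≡ 1 (mod 11): since gcd(13, 11) = 1, we get a unique residue mod 143.
    Write x = 4 + 13·t and substitute into x ≡ 1 (mod 11): 13·t ≡ 1 − 4 = -3 (mod 11).
    Reduce coefficients mod 11: 2·t ≡ 8 (mod 11).
    The inverse of 2 mod 11 is 6 (since 2·6 = 12 = 1·11 + 1), so t ≡ 6·8 = 48 ≡ 4 (mod 11).
    Then x = 4 + 13·4 = 56, valid modulo lcm(13, 11) = 143: x ≡ 56 (mod 143).
  Combine with x ≡ 7 (mod 9): since gcd(143, 9) = 1, we get a unique residue mod 1287.
    Write x = 56 + 143·t and substitute into x ≡ 7 (mod 9): 143·t ≡ 7 − 56 = -49 (mod 9).
    Reduce coefficients mod 9: 8·t ≡ 5 (mod 9).
    The inverse of 8 mod 9 is 8 (since 8·8 = 64 = 7·9 + 1), so t ≡ 8·5 = 40 ≡ 4 (mod 9).
    Then x = 56 + 143·4 = 628, valid modulo lcm(143, 9) = 1287: x ≡ 628 (mod 1287).
Verify: 628 mod 13 = 4 ✓, 628 mod 11 = 1 ✓, 628 mod 9 = 7 ✓.

x ≡ 628 (mod 1287).


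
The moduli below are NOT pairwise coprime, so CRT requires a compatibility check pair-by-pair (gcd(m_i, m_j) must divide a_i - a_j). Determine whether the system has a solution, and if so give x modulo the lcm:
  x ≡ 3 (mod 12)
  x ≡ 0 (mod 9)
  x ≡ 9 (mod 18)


Moduli 12, 9, 18 are not pairwise coprime, so CRT works modulo lcm(m_i) when all pairwise compatibility conditions hold.
Pairwise compatibility: gcd(m_i, m_j) must divide a_i - a_j for every pair.
Merge one congruence at a time:
  Start: x ≡ 3 (mod 12).
  Combine with x ≡ 0 (mod 9): gcd(12, 9) = 3; 0 - 3 = -3, which IS divisible by 3, so compatible.
    Write x = 3 + 12·t and substitute into x ≡ 0 (mod 9): 12·t ≡ 0 − 3 = -3 (mod 9).
    Divide the congruence (and modulus) by g = 3: 4·t ≡ -1 (mod 3).
    Reduce coefficients mod 3: 1·t ≡ 2 (mod 3).
    So t ≡ 2 (mod 3).
    Then x = 3 + 12·2 = 27, valid modulo lcm(12, 9) = 36: x ≡ 27 (mod 36).
  Combine with x ≡ 9 (mod 18): gcd(36, 18) = 18; 9 - 27 = -18, which IS divisible by 18, so compatible.
    Write x = 27 + 36·t and substitute into x ≡ 9 (mod 18): 36·t ≡ 9 − 27 = -18 (mod 18).
    Divide the congruence (and modulus) by g = 18: 2·t ≡ -1 (mod 1).
    Modulo 1 every t works; take t = 0.
    Then x = 27 + 36·0 = 27, valid modulo lcm(36, 18) = 36: x ≡ 27 (mod 36).
Verify: 27 mod 12 = 3, 27 mod 9 = 0, 27 mod 18 = 9.

x ≡ 27 (mod 36).


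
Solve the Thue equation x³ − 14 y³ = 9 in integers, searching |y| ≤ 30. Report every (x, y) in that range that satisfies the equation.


The equation is x³ - 14y³ = 9. For fixed y, x³ = 14·y³ + 9, so a solution requires the RHS to be a perfect cube.
Strategy: iterate y from -30 to 30, compute RHS = 14·y³ + 9, and check whether it is a (positive or negative) perfect cube.
Check small values of y:
  y = 0: RHS = 9 is not a perfect cube.
  y = 1: RHS = 23 is not a perfect cube.
  y = -1: RHS = -5 is not a perfect cube.
  y = 2: RHS = 121 is not a perfect cube.
  y = -2: RHS = -103 is not a perfect cube.
  y = 3: RHS = 387 is not a perfect cube.
  y = -3: RHS = -369 is not a perfect cube.
Continuing the search up to |y| = 30 finds no solutions either.
No (x, y) in the scanned range satisfies the equation.

No integer solutions with |y| ≤ 30.


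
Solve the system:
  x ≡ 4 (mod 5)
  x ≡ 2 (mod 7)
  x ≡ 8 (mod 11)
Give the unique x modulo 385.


Moduli 5, 7, 11 are pairwise coprime; by CRT there is a unique solution modulo M = 5 · 7 · 11 = 385.
Solve pairwise, accumulating the modulus:
  Start with x ≡ 4 (mod 5).
  Combine with x ≡ 2 (mod 7): since gcd(5, 7) = 1, we get a unique residue mod 35.
    Write x = 4 + 5·t and substitute into x ≡ 2 (mod 7): 5·t ≡ 2 − 4 = -2 (mod 7).
    Reduce coefficients mod 7: 5·t ≡ 5 (mod 7).
    The inverse of 5 mod 7 is 3 (since 5·3 = 15 = 2·7 + 1), so t ≡ 3·5 = 15 ≡ 1 (mod 7).
    Then x = 4 + 5·1 = 9, valid modulo lcm(5, 7) = 35: x ≡ 9 (mod 35).
  Combine with x ≡ 8 (mod 11): since gcd(35, 11) = 1, we get a unique residue mod 385.
    Write x = 9 + 35·t and substitute into x ≡ 8 (mod 11): 35·t ≡ 8 − 9 = -1 (mod 11).
    Reduce coefficients mod 11: 2·t ≡ 10 (mod 11).
    The inverse of 2 mod 11 is 6 (since 2·6 = 12 = 1·11 + 1), so t ≡ 6·10 = 60 ≡ 5 (mod 11).
    Then x = 9 + 35·5 = 184, valid modulo lcm(35, 11) = 385: x ≡ 184 (mod 385).
Verify: 184 mod 5 = 4 ✓, 184 mod 7 = 2 ✓, 184 mod 11 = 8 ✓.

x ≡ 184 (mod 385).


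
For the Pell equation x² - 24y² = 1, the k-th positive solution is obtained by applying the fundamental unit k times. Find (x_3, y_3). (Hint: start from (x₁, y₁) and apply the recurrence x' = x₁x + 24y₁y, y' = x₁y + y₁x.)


Step 1: Find the fundamental solution (x₁, y₁) of x² - 24y² = 1.
  Expand √24 as a continued fraction. a₀ = ⌊√24⌋ = 4; iterate m_{k+1} = d_k·a_k − m_k, d_{k+1} = (24 − m_{k+1}²)/d_k, a_{k+1} = ⌊(a₀ + m_{k+1})/d_{k+1}⌋ (starting m₀ = 0, d₀ = 1), with convergents p_k = a_k·p_{k-1} + p_{k-2}, q_k = a_k·q_{k-1} + q_{k-2} (p₋₁ = 1, q₋₁ = 0):
  k = 0: a₀ = 4; p₀/q₀ = 4/1; p₀² − 24·q₀² = 16 − 24 = -8.
  k = 1: m = 4, d = 8, a = ⌊(4 + 4)/8⌋ = 1; p/q = (1·4 + 1)/(1·1 + 0) = 5/1; p² − 24·q² = 25 − 24 = 1.
  The first convergent with p² − 24·q² = 1 gives the fundamental solution (x₁, y₁) = (5, 1).
Step 2: Apply the recurrence (x_{n+1}, y_{n+1}) = (x₁x_n + 24y₁y_n, x₁y_n + y₁x_n) repeatedly.
  From (x_1, y_1) = (5, 1): x_2 = 5·5 + 24·1·1 = 49; y_2 = 5·1 + 1·5 = 10.
  From (x_2, y_2) = (49, 10): x_3 = 5·49 + 24·1·10 = 485; y_3 = 5·10 + 1·49 = 99.
Step 3: Verify x_3² - 24·y_3² = 235225 - 235224 = 1 (should be 1). ✓

(x_1, y_1) = (5, 1); (x_3, y_3) = (485, 99).


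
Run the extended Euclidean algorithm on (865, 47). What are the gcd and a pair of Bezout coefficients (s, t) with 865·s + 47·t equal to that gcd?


Euclidean algorithm on (865, 47) — divide until remainder is 0:
  865 = 18 · 47 + 19
  47 = 2 · 19 + 9
  19 = 2 · 9 + 1
  9 = 9 · 1 + 0
gcd(865, 47) = 1.
Track Bezout coefficients alongside the remainders: start with r₀ = 865 = a·1 + b·0 (s = 1, t = 0) and r₁ = 47 = a·0 + b·1 (s = 0, t = 1); each new remainder r_{k+1} = r_{k-1} − q_k·r_k inherits s_{k+1} = s_{k-1} − q_k·s_k, t_{k+1} = t_{k-1} − q_k·t_k, so r_k = a·s_k + b·t_k at every step:
  q = 18: r = 19, s = 1 − 18·0 = 1, t = 0 − 18·1 = -18  (check: 865·1 + 47·(-18) = 19)
  q = 2: r = 9, s = 0 − 2·1 = -2, t = 1 − 2·(-18) = 37  (check: 865·(-2) + 47·37 = 9)
  q = 2: r = 1, s = 1 − 2·(-2) = 5, t = -18 − 2·37 = -92  (check: 865·5 + 47·(-92) = 1)
The row with r = 1 (the gcd) gives the Bezout coefficients s = 5, t = -92.
Result: 865 · (5) + 47 · (-92) = 1.

gcd(865, 47) = 1; s = 5, t = -92 (check: 865·5 + 47·(-92) = 1).


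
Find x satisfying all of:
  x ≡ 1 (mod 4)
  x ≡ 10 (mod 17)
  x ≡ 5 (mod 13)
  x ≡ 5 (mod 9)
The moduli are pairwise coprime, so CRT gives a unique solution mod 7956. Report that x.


Product of moduli M = 4 · 17 · 13 · 9 = 7956.
Merge one congruence at a time:
  Start: x ≡ 1 (mod 4).
  Combine with x ≡ 10 (mod 17); new modulus lcm = 68.
    Write x = 1 + 4·t and substitute into x ≡ 10 (mod 17): 4·t ≡ 10 − 1 = 9 (mod 17).
    The inverse of 4 mod 17 is 13 (since 4·13 = 52 = 3·17 + 1), so t ≡ 13·9 = 117 ≡ 15 (mod 17).
    Then x = 1 + 4·15 = 61, valid modulo lcm(4, 17) = 68: x ≡ 61 (mod 68).
  Combine with x ≡ 5 (mod 13); new modulus lcm = 884.
    Write x = 61 + 68·t and substitute into x ≡ 5 (mod 13): 68·t ≡ 5 − 61 = -56 (mod 13).
    Reduce coefficients mod 13: 3·t ≡ 9 (mod 13).
    The inverse of 3 mod 13 is 9 (since 3·9 = 27 = 2·13 + 1), so t ≡ 9·9 = 81 ≡ 3 (mod 13).
    Then x = 61 + 68·3 = 265, valid modulo lcm(68, 13) = 884: x ≡ 265 (mod 884).
  Combine with x ≡ 5 (mod 9); new modulus lcm = 7956.
    Write x = 265 + 884·t and substitute into x ≡ 5 (mod 9): 884·t ≡ 5 − 265 = -260 (mod 9).
    Reduce coefficients mod 9: 2·t ≡ 1 (mod 9).
    The inverse of 2 mod 9 is 5 (since 2·5 = 10 = 1·9 + 1), so t ≡ 5·1 = 5 ≡ 5 (mod 9).
    Then x = 265 + 884·5 = 4685, valid modulo lcm(884, 9) = 7956: x ≡ 4685 (mod 7956).
Verify against each original: 4685 mod 4 = 1, 4685 mod 17 = 10, 4685 mod 13 = 5, 4685 mod 9 = 5.

x ≡ 4685 (mod 7956).


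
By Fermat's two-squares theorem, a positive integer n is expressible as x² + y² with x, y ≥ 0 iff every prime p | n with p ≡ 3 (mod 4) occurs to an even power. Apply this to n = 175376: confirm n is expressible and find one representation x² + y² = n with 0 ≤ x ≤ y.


Step 1: Factor n = 175376 = 2^4 · 97 · 113.
Step 2: Check the mod-4 condition on each prime factor: 2 = 2 (special); 97 ≡ 1 (mod 4), exponent 1; 113 ≡ 1 (mod 4), exponent 1.
All primes ≡ 3 (mod 4) appear to even exponent (or don't appear), so by the two-squares theorem n IS expressible as a sum of two squares.
Step 3: Build a representation. Group n = k² · m with k = 4 and m = 97 · 113 = 10961 (a product of primes ≡ 1 (mod 4)); a representation of m scales to one of n via (k·x)² + (k·y)² = k²(x² + y²). Each prime p ≡ 1 (mod 4) is itself a sum of two squares; find a² by testing p − a² for a perfect square:
  97: 97 − 1² = 96, 97 − 2² = 93, 97 − 3² = 88, 97 − 4² = 81 = 9² ⇒ 97 = 4² + 9².
  113: 113 − 1² = 112, 113 − 2² = 109, 113 − 3² = 104, 113 − 4² = 97, 113 − 5² = 88, 113 − 6² = 77, 113 − 7² = 64 = 8² ⇒ 113 = 7² + 8².
  Combine using the Brahmagupta–Fibonacci identity (a² + b²)(c² + d²) = (ac − bd)² + (ad + bc)² = (ac + bd)² + (ad − bc)²:
  97 · 113 = 10961: from (4² + 9²)(7² + 8²), take (4·7 − 9·8, 4·8 + 9·7) = (28 − 72, 32 + 63) = (-44, 95); dropping signs (only squares matter) gives (44, 95); check 44² + 95² = 1936 + 9025 = 10961 ✓.
  Scale by k = 4: (4·44, 4·95) = (176, 380).
Step 4: Order so x ≤ y and verify: 176² + 380² = 30976 + 144400 = 175376 = n. ✓

n = 175376 = 176² + 380² (one valid representation with x ≤ y).
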